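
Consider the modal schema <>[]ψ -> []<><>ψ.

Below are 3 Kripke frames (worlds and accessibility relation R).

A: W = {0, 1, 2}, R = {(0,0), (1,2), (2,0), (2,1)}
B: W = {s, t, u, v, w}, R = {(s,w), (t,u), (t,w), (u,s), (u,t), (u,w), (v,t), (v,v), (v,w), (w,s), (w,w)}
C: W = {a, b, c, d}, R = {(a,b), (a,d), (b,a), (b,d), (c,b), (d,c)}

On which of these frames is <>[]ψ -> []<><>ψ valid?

B

Frame correspondent (Sahlqvist): forall x forall y forall z ((xRy & xRz) -> exists w (yRw & z R^2 w)) — i.e. a generalized confluence (Geach) condition.
A: fails — 2R1, 2R0 but no w with 1Rw and 0R²w.
B: satisfies the condition.
C: fails — aRb, aRd but no w with bRw and dR²w.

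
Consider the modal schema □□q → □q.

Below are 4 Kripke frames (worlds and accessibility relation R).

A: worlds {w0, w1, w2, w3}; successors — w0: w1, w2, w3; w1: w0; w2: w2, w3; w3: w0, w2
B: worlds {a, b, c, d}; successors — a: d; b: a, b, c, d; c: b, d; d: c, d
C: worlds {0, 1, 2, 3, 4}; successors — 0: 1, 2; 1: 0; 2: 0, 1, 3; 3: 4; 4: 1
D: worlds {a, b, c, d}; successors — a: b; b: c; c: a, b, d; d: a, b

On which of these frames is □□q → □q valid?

B

Frame correspondent (Sahlqvist): ∀x ∀y (Rxy → ∃z (Rxz ∧ Rzy)) — i.e. density.
A: fails — Rw1w0 but no z with Rw1z and Rzw0.
B: condition met.
C: fails — R10 but no z with R1z and Rz0.
D: fails — Rbc but no z with Rbz and Rzc.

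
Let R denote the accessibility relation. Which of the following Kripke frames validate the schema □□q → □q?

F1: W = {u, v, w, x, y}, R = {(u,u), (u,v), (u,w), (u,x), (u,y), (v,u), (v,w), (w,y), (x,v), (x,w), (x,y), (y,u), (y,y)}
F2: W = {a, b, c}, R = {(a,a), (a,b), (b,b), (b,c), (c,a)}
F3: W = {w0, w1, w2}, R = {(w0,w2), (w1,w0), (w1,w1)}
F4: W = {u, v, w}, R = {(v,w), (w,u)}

F2

The schema corresponds to density: ∀x ∀y (Rxy → ∃z (Rxz ∧ Rzy)).
F1: fails — Rxv but no z with Rxz and Rzv.
F2: ✓.
F3: fails — Rw0w2 but no z with Rw0z and Rzw2.
F4: fails — Rwu but no z with Rwz and Rzu.
Valid on: F2.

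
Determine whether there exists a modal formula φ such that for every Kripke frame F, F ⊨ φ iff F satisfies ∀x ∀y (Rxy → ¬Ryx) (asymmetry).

Any modally definable frame class is closed under surjective bounded morphisms.
The 5-cycle (worlds w0,w1,w2,w3,w4 with w0→w1→w2→w3→w4→w0) is asymmetric. Mapping every world to a single reflexive point • is a surjective bounded morphism, and the reflexive point is not asymmetric (R•• but asymmetry requires ¬R••).
Hence asymmetry is not modally definable.

No — not modally definable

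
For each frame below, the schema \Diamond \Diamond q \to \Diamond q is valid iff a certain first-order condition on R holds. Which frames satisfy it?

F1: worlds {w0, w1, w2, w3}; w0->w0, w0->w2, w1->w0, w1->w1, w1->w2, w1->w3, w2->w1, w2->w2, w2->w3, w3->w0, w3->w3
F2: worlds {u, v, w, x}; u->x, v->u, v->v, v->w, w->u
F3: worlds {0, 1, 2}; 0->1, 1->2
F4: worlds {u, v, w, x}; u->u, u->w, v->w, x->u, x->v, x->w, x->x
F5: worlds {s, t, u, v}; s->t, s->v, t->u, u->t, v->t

F4

The schema corresponds to transitivity: \forall x \forall y \forall z (Rxy \wedge Ryz \to Rxz).
F1: fails — Rw3w0 and Rw0w2 but not Rw3w2.
F2: fails — Rwu and Rux but not Rwx.
F3: fails — R01 and R12 but not R02.
F4: satisfies the condition.
F5: fails — Rut and Rtu but not Ruu.
Valid on: F4.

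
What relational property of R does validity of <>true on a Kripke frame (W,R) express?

seriality

◇⊤ holds at w iff w has a successor, so frame-validity of ◇⊤ is exactly seriality. Equivalently via □ψ → ◇ψ:
Suppose □ψ→◇ψ is valid. At any x set V(ψ)=W. Then □ψ at x, so ◇ψ at x, so x has a successor.
The converse is a direct semantic check.
So the correspondent is seriality.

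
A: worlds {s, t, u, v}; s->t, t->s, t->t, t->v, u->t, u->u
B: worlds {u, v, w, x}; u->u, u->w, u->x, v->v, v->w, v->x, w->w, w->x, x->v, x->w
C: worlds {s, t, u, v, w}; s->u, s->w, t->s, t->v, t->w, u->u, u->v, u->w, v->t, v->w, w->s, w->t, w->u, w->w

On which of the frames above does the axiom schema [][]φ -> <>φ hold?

Frame correspondent (Sahlqvist): forall x exists w (x R^2 w & xRw) — i.e. a generalized confluence (Geach) condition.
A: fails — at v but no w with vR²w and vRw.
B: satisfies the condition.
C: satisfies the condition.

B, C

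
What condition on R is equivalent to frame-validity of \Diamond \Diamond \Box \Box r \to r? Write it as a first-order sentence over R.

This is a Sahlqvist (Geach-type) schema ◇^2□^2r → □^0◇^0r.
Minimal-valuation argument: fix x; take any y with xR^2y and any z with xR^0z. Set V(r) to the set of worlds R-reachable from y in exactly 2 steps. Then □^2r holds at y, so the antecedent holds at x; validity forces ◇^0r at z, giving a w with zR^0w and yR^2w.
First-order correspondent: \forall x \forall y (x R^2 y \to \exists w (y R^2 w \wedge x = w)).

\forall x \forall y (x R^2 y \to \exists w (y R^2 w \wedge x = w))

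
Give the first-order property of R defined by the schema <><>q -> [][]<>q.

forall x forall y forall z ((x R^2 y & x R^2 z) -> exists w (y = w & zRw))

This is a Sahlqvist (Geach-type) schema ◇^2□^0q → □^2◇^1q.
First-order correspondent: forall x forall y forall z ((x R^2 y & x R^2 z) -> exists w (y = w & zRw)).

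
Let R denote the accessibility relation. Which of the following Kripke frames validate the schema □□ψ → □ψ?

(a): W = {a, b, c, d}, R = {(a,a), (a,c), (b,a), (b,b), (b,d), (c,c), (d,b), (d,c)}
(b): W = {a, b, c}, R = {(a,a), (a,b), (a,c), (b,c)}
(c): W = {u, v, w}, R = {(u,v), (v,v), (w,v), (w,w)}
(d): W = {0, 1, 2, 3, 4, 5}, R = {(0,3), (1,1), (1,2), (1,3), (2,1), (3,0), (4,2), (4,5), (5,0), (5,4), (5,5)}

The schema corresponds to density: ∀x ∀y (Rxy → ∃z (Rxz ∧ Rzy)).
(a): satisfies the condition.
(b): fails — Rbc but no z with Rbz and Rzc.
(c): satisfies the condition.
(d): fails — R03 but no z with R0z and Rz3.
Valid on: (a), (c).

(a), (c)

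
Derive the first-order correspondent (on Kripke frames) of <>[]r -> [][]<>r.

forall x forall y forall z ((xRy & x R^2 z) -> exists w (yRw & zRw))

This is a Sahlqvist (Geach-type) schema ◇^1□^1r → □^2◇^1r.
Minimal-valuation argument: fix x; take any y with xR^1y and any z with xR^2z. Set V(r) to the set of worlds R-reachable from y in exactly 1 step. Then □^1r holds at y, so the antecedent holds at x; validity forces ◇^1r at z, giving a w with zR^1w and yR^1w.
First-order correspondent: forall x forall y forall z ((xRy & x R^2 z) -> exists w (yRw & zRw)).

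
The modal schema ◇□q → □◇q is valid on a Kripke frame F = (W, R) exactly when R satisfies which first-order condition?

This schema is the .2 axiom.
Its frame correspondent is convergence — ∀x ∀y ∀z (Rxy ∧ Rxz → ∃w (Ryw ∧ Rzw)).

convergence: ∀x ∀y ∀z (Rxy ∧ Rxz → ∃w (Ryw ∧ Rzw))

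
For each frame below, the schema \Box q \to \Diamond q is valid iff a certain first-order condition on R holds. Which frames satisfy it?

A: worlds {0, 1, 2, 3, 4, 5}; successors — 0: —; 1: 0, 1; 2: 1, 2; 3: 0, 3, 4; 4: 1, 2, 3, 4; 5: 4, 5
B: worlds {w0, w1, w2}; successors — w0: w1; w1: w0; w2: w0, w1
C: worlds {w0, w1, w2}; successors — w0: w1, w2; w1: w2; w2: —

This is the axiom for seriality; its first-order frame correspondent is \forall x \exists y Rxy.
A: fails — world 0 has no successor.
B: holds.
C: fails — world w2 has no successor.
Valid on: B.

B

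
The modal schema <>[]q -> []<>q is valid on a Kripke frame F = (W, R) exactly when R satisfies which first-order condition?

Convergence

Suppose ◇□q→□◇q is valid. Take Rxy, Rxz and set V(q)={w : Ryw}. Then □q at y so ◇□q at x, so □◇q at x, so ◇q at z, giving w with Rzw and Ryw.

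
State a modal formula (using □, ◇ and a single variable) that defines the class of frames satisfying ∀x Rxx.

□p → p

This is reflexivity; the standard corresponding axiom is T: □p → p.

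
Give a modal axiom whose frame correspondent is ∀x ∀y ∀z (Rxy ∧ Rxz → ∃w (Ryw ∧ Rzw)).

◇□ψ → □◇ψ

The condition is convergence. The .2 schema ◇□ψ → □◇ψ defines it.
Suppose ◇□ψ→□◇ψ is valid. Take Rxy, Rxz and set V(ψ)={w : Ryw}. Then □ψ at y so ◇□ψ at x, so □◇ψ at x, so ◇ψ at z, giving w with Rzw and Ryw.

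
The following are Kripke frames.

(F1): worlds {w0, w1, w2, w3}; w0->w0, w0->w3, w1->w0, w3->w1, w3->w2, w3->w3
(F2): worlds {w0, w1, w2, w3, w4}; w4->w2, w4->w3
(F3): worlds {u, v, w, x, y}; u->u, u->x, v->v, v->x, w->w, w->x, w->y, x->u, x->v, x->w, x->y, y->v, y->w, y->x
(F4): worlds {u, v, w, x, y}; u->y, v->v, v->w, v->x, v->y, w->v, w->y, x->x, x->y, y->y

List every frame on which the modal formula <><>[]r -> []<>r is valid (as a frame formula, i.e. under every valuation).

Frame correspondent (Sahlqvist): forall x forall y forall z ((x R^2 y & xRz) -> exists w (yRw & zRw)) — i.e. a generalized confluence (Geach) condition.
(F1): fails — w0R²w1, w0Rw3 but no w with w1Rw and w3Rw.
(F2): ✓.
(F3): ✓.
(F4): ✓.

(F2), (F3), (F4)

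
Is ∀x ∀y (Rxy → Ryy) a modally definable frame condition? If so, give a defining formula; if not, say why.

Definable; □(□r → r) defines it

The condition is shift-reflexivity. A defining modal formula is □(□r → r).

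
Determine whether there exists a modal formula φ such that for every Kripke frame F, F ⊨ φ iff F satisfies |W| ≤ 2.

Modal frame validity is preserved under disjoint unions.
Any modal formula valid on each of 3 disjoint one-world frames is valid on their disjoint union (validity is preserved under disjoint unions). Each one-world frame has |W|=1≤2, but the union has |W|=3.
So the class is not modally definable.

No — not modally definable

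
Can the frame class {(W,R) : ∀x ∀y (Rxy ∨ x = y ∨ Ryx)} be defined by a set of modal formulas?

Any modally definable frame class is closed under disjoint unions.
Take 4 disjoint single-world reflexive frames: each is trivially connected, but their disjoint union has 4 worlds with no edge between distinct components, so it is not connected.
So no modal formula (or set of formulas) defines exactly the connected frames.

Not modally definable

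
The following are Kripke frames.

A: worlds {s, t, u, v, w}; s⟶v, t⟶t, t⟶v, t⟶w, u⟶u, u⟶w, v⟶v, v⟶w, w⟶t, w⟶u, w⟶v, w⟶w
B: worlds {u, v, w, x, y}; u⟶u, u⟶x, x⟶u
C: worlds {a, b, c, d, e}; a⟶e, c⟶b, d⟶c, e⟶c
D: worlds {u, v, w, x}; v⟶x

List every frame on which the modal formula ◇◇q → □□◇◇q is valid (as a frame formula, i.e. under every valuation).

Frame correspondent (Sahlqvist): ∀x ∀y ∀z ((xR²y ∧ xR²z) → ∃w (y = w ∧ zR²w)) — i.e. a generalized confluence (Geach) condition.
A: holds.
B: holds.
C: fails — aR²c, aR²c but no w with c=w and cR²w.
D: holds.

A, B, D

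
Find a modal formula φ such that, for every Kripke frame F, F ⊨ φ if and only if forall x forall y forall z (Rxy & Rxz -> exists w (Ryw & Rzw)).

This is convergence; the standard corresponding axiom is .2: ◇□ψ → □◇ψ.

◇□ψ → □◇ψ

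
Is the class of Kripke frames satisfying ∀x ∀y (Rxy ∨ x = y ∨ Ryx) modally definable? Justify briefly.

If a class were modally definable it would be closed under disjoint unions (Goldblatt–Thomason).
Take 2 disjoint single-world reflexive frames: each is trivially connected, but their disjoint union has 2 worlds with no edge between distinct components, so it is not connected.
So no modal formula (or set of formulas) defines exactly the connected frames.

Not definable by any modal formula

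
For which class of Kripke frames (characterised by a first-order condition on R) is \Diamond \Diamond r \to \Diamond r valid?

Equivalently (dual form): □r → □□r.
Suppose □r→□□r is valid. Take Rxy, Ryz and set V(r)={w : Rxw}. Then □r at x, so □□r at x, so □r at y, so r at z, i.e. Rxz.
Conversely, on a frame with transitivity the schema holds at every world under every valuation.
So the correspondent is transitivity.

transitivity: \forall x \forall y \forall z (Rxy \wedge Ryz \to Rxz)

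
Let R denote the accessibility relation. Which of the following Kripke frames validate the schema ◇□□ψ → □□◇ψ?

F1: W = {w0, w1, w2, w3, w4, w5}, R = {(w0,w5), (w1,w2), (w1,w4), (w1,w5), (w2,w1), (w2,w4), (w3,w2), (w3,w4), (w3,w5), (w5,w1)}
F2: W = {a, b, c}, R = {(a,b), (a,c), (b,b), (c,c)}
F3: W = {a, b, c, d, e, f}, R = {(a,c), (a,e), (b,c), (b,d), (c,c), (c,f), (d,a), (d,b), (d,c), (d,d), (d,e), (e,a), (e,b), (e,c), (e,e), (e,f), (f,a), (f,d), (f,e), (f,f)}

F3

This is the axiom for a generalized confluence (Geach) condition; its first-order frame correspondent is ∀x ∀y ∀z ((xRy ∧ xR²z) → ∃w (yR²w ∧ zRw)).
F1: fails — w1Rw2, w1R²w4 but no w with w2R²w and w4Rw.
F2: fails — aRb, aR²c but no w with bR²w and cRw.
F3: ✓.
Valid on: F3.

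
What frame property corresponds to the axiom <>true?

seriality

This is a form of the D axiom.
Its frame correspondent is seriality — forall x exists y Rxy.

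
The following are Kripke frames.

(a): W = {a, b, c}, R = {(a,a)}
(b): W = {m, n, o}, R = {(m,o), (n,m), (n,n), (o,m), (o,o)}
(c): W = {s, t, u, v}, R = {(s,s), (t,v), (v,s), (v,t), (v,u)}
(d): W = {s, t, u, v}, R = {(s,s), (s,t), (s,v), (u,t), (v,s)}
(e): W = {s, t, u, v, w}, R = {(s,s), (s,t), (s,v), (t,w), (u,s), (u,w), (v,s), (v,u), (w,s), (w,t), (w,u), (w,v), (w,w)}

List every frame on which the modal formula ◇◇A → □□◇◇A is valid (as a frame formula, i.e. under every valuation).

This is the axiom for a generalized confluence (Geach) condition; its first-order frame correspondent is ∀x ∀y ∀z ((xR²y ∧ xR²z) → ∃w (y = w ∧ zR²w)).
(a): satisfies the condition.
(b): fails — nR²n, nR²m but no w with n=w and mR²w.
(c): fails — tR²s, tR²u but no w with s=w and uR²w.
(d): fails — sR²s, sR²t but no w with s=w and tR²w.
(e): fails — sR²u, sR²v but no w* with u=w* and vR²w*.

(a)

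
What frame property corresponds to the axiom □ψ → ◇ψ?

seriality: ∀x ∃y Rxy

Suppose □ψ→◇ψ is valid. At any x set V(ψ)=W. Then □ψ at x, so ◇ψ at x, so x has a successor.
Conversely, on a frame with seriality the schema holds at every world under every valuation.
Frame condition: ∀x ∃y Rxy.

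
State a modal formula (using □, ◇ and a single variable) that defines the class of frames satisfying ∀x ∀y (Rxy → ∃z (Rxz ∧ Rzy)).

This is density; the standard corresponding axiom is C4: □□s → □s.
Suppose □□s→□s is valid. Take Rxy and set V(s)={w : xR²w}. Then □□s at x, so □s at x, so s at y, i.e. ∃z(Rxz∧Rzy).

□□s → □s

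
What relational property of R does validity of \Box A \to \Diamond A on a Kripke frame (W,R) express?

This schema is the D axiom.
Its frame correspondent is seriality — \forall x \exists y Rxy.

seriality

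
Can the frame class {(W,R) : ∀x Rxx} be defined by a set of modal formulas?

This is a Sahlqvist condition; the T axiom □p → p defines it.
Suppose □p→p is valid. At any x set V(p)={w : Rxw}. Then □p holds at x, so p holds at x, i.e. Rxx.

Yes, by □p → p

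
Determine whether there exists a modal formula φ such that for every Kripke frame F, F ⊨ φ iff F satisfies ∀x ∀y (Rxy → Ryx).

Definable; q → □◇q defines it

Yes: it is symmetry, defined by the B schema q → □◇q.
Suppose q→□◇q is valid. Take Rxy and set V(q)={x}. Then q at x, so □◇q at x, so ◇q at y, so some z with Ryz has q; z=x, i.e. Ryx.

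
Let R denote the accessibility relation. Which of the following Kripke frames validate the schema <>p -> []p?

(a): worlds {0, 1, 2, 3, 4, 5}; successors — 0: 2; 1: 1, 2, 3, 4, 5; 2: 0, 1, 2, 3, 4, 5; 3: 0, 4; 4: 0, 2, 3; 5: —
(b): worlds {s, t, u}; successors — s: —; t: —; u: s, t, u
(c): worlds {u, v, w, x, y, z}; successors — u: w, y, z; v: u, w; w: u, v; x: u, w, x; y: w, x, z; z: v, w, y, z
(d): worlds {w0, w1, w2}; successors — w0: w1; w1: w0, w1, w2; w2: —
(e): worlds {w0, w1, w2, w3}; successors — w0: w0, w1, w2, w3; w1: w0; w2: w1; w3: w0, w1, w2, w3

This is the axiom for partial functionality; its first-order frame correspondent is forall x forall y forall z (Rxy & Rxz -> y = z).
(a): fails — 1 sees both 1 and 2.
(b): fails — u sees both s and t.
(c): fails — u sees both w and y.
(d): fails — w1 sees both w0 and w1.
(e): fails — w0 sees both w0 and w1.

none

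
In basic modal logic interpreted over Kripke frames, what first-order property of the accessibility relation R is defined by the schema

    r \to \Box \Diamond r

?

This schema is the B axiom.
Its frame correspondent is symmetry — \forall x \forall y (Rxy \to Ryx).

symmetry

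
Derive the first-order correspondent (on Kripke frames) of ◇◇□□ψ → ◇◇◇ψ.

This is a Sahlqvist (Geach-type) schema ◇^2□^2ψ → □^0◇^3ψ.
First-order correspondent: ∀x ∀y (xR²y → ∃w (yR²w ∧ xR³w)).

∀x ∀y (xR²y → ∃w (yR²w ∧ xR³w))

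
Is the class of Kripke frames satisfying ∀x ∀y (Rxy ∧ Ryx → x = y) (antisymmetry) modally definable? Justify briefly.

Not modally definable

Modal frame validity is preserved under surjective bounded morphisms.
The 8-cycle (worlds s,t,u,v,w,x,y,z with s→t→u→v→w→x→y→z→s) is antisymmetric. Sending even-indexed worlds to s and odd-indexed worlds to t is a surjective bounded morphism onto the two-world frame with s↔t, which is not antisymmetric.
Hence antisymmetry is not modally definable.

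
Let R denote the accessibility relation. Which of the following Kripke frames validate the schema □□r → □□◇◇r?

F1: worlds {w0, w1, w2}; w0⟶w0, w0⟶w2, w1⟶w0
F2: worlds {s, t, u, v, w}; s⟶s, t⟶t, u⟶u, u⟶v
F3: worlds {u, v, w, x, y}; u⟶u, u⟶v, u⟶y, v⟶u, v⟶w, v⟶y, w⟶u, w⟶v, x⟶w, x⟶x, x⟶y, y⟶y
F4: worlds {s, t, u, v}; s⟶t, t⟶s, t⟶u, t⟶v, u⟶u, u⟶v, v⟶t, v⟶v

F3, F4

The schema corresponds to a generalized confluence (Geach) condition: ∀x ∀z (xR²z → ∃w (xR²w ∧ zR²w)).
F1: fails — w0R²w2 but no w with w0R²w and w2R²w.
F2: fails — uR²v but no w* with uR²w* and vR²w*.
F3: holds.
F4: holds.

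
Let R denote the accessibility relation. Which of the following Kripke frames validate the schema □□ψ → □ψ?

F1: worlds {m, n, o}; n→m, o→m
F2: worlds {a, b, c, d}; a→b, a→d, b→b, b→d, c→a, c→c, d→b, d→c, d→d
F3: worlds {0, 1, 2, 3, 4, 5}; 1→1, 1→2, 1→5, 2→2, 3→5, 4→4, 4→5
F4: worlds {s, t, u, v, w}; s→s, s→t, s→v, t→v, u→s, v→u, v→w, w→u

Frame correspondent (Sahlqvist): ∀x ∀y (Rxy → ∃z (Rxz ∧ Rzy)) — i.e. density.
F1: fails — Rnm but no z with Rnz and Rzm.
F2: ✓.
F3: fails — R35 but no z with R3z and Rz5.
F4: fails — Rtv but no z with Rtz and Rzv.

F2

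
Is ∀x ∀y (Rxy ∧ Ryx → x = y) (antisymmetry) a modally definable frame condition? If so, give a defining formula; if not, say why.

If a class were modally definable it would be closed under surjective bounded morphisms (Goldblatt–Thomason).
The 8-cycle (worlds a,b,c,d,e,f,g,h with a→b→c→d→e→f→g→h→a) is antisymmetric. Sending even-indexed worlds to s and odd-indexed worlds to t is a surjective bounded morphism onto the two-world frame with s↔t, which is not antisymmetric.
So no modal formula (or set of formulas) defines exactly the antisymmetric frames.

No — not modally definable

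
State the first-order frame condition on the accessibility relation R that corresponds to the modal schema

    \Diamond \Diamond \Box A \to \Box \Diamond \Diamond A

\forall x \forall y \forall z ((x R^2 y \wedge xRz) \to \exists w (yRw \wedge z R^2 w))

This is a Sahlqvist (Geach-type) schema ◇^2□^1A → □^1◇^2A.
First-order correspondent: \forall x \forall y \forall z ((x R^2 y \wedge xRz) \to \exists w (yRw \wedge z R^2 w)).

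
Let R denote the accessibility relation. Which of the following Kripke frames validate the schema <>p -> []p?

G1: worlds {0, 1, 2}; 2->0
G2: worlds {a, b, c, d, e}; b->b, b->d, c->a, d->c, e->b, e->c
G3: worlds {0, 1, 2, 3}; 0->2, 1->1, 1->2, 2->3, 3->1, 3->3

Frame correspondent (Sahlqvist): forall x forall y forall z (Rxy & Rxz -> y = z) — i.e. partial functionality.
G1: ✓.
G2: fails — b sees both b and d.
G3: fails — 1 sees both 1 and 2.

G1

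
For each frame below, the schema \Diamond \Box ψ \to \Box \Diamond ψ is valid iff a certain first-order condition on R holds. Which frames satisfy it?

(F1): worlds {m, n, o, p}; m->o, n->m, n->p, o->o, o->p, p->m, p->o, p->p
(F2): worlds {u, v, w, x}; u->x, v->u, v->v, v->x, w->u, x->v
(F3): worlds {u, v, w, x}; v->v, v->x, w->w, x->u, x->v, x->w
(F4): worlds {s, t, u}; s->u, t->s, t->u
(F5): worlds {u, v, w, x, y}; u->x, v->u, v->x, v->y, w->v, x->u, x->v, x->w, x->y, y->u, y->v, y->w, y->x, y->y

(F1)

The schema corresponds to convergence: \forall x \forall y \forall z (Rxy \wedge Rxz \to \exists w (Ryw \wedge Rzw)).
(F1): satisfies the condition.
(F2): fails — Rvu and Rvx but u and x have no common successor.
(F3): fails — Rxw and Rxu but w and u have no common successor.
(F4): fails — Rsu and Rsu but u and u have no common successor.
(F5): fails — Rvu and Rvx but u and x have no common successor.
Valid on: (F1).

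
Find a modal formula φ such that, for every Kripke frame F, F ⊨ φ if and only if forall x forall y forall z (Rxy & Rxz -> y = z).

A defining formula is ◇q → □q (the CD axiom).

◇q → □q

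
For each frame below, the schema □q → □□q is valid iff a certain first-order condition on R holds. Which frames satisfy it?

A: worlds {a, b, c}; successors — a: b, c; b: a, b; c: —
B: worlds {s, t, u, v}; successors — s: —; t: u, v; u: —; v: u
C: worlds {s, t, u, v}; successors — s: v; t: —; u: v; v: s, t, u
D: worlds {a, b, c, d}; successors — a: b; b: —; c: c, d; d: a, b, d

Frame correspondent (Sahlqvist): ∀x ∀y ∀z (Rxy ∧ Ryz → Rxz) — i.e. transitivity.
A: fails — Rab and Rba but not Raa.
B: satisfies the condition.
C: fails — Ruv and Rvt but not Rut.
D: fails — Rcd and Rdb but not Rcb.

B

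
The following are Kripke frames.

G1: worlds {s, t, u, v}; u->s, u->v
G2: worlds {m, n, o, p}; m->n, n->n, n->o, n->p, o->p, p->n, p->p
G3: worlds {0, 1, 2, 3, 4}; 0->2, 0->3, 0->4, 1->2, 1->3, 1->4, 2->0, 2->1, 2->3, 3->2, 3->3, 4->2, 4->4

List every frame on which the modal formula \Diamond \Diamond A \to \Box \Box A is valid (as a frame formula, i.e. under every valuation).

G1

Frame correspondent (Sahlqvist): \forall x \forall y \forall z ((x R^2 y \wedge x R^2 z) \to \exists w (y = w \wedge z = w)) — i.e. a generalized confluence (Geach) condition.
G1: satisfies the condition.
G2: fails — mR²n, mR²o but n ≠ o.
G3: fails — 0R²0, 0R²1 but 0 ≠ 1.
Valid on: G1.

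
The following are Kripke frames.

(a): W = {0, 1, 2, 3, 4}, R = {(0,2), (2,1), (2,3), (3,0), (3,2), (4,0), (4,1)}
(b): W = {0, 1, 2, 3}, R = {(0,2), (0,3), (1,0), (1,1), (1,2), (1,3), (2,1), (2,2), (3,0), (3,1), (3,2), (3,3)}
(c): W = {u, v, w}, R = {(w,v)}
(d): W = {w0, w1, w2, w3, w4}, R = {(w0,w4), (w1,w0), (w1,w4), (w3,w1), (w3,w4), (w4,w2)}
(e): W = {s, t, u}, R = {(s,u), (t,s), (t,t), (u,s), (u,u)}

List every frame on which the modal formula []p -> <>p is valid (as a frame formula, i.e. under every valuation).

Frame correspondent (Sahlqvist): forall x exists y Rxy — i.e. seriality.
(a): fails — world 1 has no successor.
(b): condition met.
(c): fails — world u has no successor.
(d): fails — world w2 has no successor.
(e): condition met.
Valid on: (b), (e).

(b), (e)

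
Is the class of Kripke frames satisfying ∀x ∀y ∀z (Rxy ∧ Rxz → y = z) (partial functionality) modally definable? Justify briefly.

This is a Sahlqvist condition; the CD axiom ◇q → □q defines it.
Suppose ◇q→□q is valid. Take Rxy, Rxz and set V(q)={y}. Then ◇q at x, so □q at x, so q at z, i.e. z=y.

Yes — defined by ◇q → □q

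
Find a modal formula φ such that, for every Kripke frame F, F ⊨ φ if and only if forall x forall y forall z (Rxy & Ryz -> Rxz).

□s → □□s

A defining formula is □s → □□s (the 4 axiom).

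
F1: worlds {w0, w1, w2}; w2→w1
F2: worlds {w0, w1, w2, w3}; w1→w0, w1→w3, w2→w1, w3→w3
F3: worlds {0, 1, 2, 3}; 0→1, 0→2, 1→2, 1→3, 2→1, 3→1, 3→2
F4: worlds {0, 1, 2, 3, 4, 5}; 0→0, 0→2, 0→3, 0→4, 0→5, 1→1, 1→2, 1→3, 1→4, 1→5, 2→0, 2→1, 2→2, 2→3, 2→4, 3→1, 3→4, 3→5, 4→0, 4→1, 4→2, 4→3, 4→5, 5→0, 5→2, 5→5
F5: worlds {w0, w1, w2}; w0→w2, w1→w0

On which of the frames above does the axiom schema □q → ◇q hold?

This is the axiom for seriality; its first-order frame correspondent is ∀x ∃y Rxy.
F1: fails — world w0 has no successor.
F2: fails — world w0 has no successor.
F3: condition met.
F4: condition met.
F5: fails — world w2 has no successor.
Valid on: F3, F4.

F3, F4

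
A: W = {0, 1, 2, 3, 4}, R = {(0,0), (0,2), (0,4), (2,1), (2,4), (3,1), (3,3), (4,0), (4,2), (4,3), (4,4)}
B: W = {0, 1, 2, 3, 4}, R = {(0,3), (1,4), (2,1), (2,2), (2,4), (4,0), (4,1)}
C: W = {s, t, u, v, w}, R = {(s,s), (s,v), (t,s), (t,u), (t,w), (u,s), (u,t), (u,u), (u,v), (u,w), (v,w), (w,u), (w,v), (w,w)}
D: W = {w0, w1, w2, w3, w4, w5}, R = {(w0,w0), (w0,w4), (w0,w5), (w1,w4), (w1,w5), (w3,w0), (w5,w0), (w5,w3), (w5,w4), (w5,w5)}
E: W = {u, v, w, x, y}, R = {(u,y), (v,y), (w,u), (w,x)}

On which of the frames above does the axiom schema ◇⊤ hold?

The schema corresponds to seriality: ∀x ∃y Rxy.
A: fails — world 1 has no successor.
B: fails — world 3 has no successor.
C: satisfies the condition.
D: fails — world w2 has no successor.
E: fails — world x has no successor.

C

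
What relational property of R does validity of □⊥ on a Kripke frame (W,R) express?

Emptiness of R

□⊥ is valid iff no world has any successor (otherwise □⊥ fails at any world with one).
Conversely, on a frame with emptiness of R the schema holds at every world under every valuation.
Frame condition: ∀x ∀y ¬Rxy.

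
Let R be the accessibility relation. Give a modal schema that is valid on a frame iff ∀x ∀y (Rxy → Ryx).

ψ → □◇ψ

The condition is symmetry. The B schema ψ → □◇ψ defines it.
Suppose ψ→□◇ψ is valid. Take Rxy and set V(ψ)={x}. Then ψ at x, so □◇ψ at x, so ◇ψ at y, so some z with Ryz has ψ; z=x, i.e. Ryx.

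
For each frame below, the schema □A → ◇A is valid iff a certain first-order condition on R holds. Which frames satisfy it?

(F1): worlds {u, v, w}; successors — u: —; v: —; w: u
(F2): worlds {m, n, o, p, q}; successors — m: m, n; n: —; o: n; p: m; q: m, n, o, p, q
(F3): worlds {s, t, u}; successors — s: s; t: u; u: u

(F3)

The schema corresponds to seriality: ∀x ∃y Rxy.
(F1): fails — world u has no successor.
(F2): fails — world n has no successor.
(F3): ✓.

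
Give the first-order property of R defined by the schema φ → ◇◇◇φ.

This is a Sahlqvist (Geach-type) schema ◇^0□^0φ → □^0◇^3φ.
Minimal-valuation argument: fix x; take any y with xR^0y and any z with xR^0z. Set V(φ) to the set of worlds R-reachable from y in exactly 0 steps. Then □^0φ holds at y, so the antecedent holds at x; validity forces ◇^3φ at z, giving a w with zR^3w and yR^0w.
First-order correspondent: ∀x ∃w (x = w ∧ xR³w).

∀x ∃w (x = w ∧ xR³w)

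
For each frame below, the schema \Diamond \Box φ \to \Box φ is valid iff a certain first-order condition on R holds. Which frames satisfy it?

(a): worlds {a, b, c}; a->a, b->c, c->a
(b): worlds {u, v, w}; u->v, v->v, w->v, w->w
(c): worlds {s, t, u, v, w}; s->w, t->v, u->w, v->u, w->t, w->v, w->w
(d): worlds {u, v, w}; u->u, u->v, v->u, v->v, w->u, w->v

This is the axiom for a generalized confluence (Geach) condition; its first-order frame correspondent is \forall x \forall y \forall z ((xRy \wedge xRz) \to \exists w (yRw \wedge z = w)).
(a): fails — bRc, bRc but no w with cRw and c=w.
(b): fails — wRv, wRw but no t with vRt and w=t.
(c): fails — tRv, tRv but no w* with vRw* and v=w*.
(d): ✓.

(d)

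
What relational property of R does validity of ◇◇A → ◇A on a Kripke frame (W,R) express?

Equivalently (dual form): □A → □□A.
Suppose □A→□□A is valid. Take Rxy, Ryz and set V(A)={w : Rxw}. Then □A at x, so □□A at x, so □A at y, so A at z, i.e. Rxz.
The converse is a direct semantic check.
Frame condition: ∀x ∀y ∀z (Rxy ∧ Ryz → Rxz).

Transitivity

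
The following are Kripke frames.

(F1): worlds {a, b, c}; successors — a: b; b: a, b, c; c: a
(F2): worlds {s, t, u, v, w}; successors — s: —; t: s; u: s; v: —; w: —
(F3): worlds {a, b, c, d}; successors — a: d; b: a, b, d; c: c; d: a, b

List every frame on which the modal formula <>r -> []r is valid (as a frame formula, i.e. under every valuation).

The schema corresponds to partial functionality: forall x forall y forall z (Rxy & Rxz -> y = z).
(F1): fails — b sees both a and b.
(F2): holds.
(F3): fails — b sees both a and b.

(F2)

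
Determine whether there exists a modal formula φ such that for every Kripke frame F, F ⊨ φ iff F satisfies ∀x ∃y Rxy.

Definable; □r → ◇r defines it

This is a Sahlqvist condition; the D axiom □r → ◇r defines it.
Suppose □r→◇r is valid. At any x set V(r)=W. Then □r at x, so ◇r at x, so x has a successor.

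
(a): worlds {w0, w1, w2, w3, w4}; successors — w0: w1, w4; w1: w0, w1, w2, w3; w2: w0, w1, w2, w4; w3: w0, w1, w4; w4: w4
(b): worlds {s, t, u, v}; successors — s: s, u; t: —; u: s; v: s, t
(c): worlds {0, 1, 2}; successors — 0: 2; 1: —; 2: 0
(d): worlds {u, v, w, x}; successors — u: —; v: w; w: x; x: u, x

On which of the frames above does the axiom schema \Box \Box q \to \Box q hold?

Frame correspondent (Sahlqvist): \forall x \forall y (Rxy \to \exists z (Rxz \wedge Rzy)) — i.e. density.
(a): ✓.
(b): fails — Rvt but no z with Rvz and Rzt.
(c): fails — R20 but no z with R2z and Rz0.
(d): fails — Rvw but no z with Rvz and Rzw.

(a)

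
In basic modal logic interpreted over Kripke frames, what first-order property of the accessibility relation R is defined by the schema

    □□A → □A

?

Suppose □□A→□A is valid. Take Rxy and set V(A)={w : xR²w}. Then □□A at x, so □A at x, so A at y, i.e. ∃z(Rxz∧Rzy).
Conversely, on a frame with density the schema holds at every world under every valuation.
Frame condition: ∀x ∀y (Rxy → ∃z (Rxz ∧ Rzy)).

Density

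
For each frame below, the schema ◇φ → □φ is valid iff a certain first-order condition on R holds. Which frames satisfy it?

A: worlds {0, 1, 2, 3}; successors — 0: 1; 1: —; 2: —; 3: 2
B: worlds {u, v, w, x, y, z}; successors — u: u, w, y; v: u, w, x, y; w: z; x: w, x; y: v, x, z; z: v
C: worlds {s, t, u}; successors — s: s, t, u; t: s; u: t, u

A

The schema corresponds to partial functionality: ∀x ∀y ∀z (Rxy ∧ Rxz → y = z).
A: satisfies the condition.
B: fails — u sees both u and w.
C: fails — s sees both s and t.
Valid on: A.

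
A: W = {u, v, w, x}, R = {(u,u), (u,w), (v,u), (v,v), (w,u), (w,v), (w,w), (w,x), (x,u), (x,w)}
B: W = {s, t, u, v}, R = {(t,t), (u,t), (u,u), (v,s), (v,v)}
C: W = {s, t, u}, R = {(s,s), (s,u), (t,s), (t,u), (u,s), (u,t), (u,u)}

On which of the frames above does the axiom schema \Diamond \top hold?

This is the axiom for seriality; its first-order frame correspondent is \forall x \exists y Rxy.
A: ✓.
B: fails — world s has no successor.
C: ✓.

A, C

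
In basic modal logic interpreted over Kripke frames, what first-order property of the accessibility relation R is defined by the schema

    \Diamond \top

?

◇⊤ holds at w iff w has a successor, so frame-validity of ◇⊤ is exactly seriality. Equivalently via □φ → ◇φ:
Suppose □φ→◇φ is valid. At any x set V(φ)=W. Then □φ at x, so ◇φ at x, so x has a successor.
The converse is a direct semantic check.
Frame condition: \forall x \exists y Rxy.

Seriality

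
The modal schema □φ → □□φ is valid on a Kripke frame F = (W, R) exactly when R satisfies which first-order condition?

Suppose □φ→□□φ is valid. Take Rxy, Ryz and set V(φ)={w : Rxw}. Then □φ at x, so □□φ at x, so □φ at y, so φ at z, i.e. Rxz.
Conversely, any frame satisfying ∀x ∀y ∀z (Rxy ∧ Ryz → Rxz) validates the schema.
So the correspondent is transitivity.

Transitivity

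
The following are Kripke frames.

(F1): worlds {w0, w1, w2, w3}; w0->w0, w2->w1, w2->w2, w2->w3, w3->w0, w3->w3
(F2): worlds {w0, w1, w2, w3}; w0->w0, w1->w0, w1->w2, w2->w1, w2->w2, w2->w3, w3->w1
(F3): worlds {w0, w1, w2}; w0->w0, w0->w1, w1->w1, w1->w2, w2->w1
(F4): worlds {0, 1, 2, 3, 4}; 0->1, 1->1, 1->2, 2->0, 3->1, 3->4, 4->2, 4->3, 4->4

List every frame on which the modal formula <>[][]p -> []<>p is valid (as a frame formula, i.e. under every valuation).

(F3)

The schema corresponds to a generalized confluence (Geach) condition: forall x forall y forall z ((xRy & xRz) -> exists w (y R^2 w & zRw)).
(F1): fails — w2Rw1, w2Rw1 but no w with w1R²w and w1Rw.
(F2): fails — w1Rw0, w1Rw2 but no w with w0R²w and w2Rw.
(F3): satisfies the condition.
(F4): fails — 1R2, 1R2 but no w with 2R²w and 2Rw.
Valid on: (F3).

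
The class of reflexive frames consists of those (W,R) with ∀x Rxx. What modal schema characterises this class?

□q → q

A defining formula is □q → q (the T axiom).
Suppose □q→q is valid. At any x set V(q)={w : Rxw}. Then □q holds at x, so q holds at x, i.e. Rxx.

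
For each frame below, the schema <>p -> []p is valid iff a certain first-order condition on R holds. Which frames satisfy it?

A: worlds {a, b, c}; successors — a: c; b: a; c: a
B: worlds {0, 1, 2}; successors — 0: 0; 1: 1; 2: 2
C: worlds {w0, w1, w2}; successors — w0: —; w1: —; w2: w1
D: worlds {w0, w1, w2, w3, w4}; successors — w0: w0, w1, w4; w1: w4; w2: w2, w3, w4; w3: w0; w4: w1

A, B, C

The schema corresponds to partial functionality: forall x forall y forall z (Rxy & Rxz -> y = z).
A: condition met.
B: condition met.
C: condition met.
D: fails — w0 sees both w0 and w1.
Valid on: A, B, C.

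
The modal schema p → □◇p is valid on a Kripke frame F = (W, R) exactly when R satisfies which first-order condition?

symmetry

Suppose p→□◇p is valid. Take Rxy and set V(p)={x}. Then p at x, so □◇p at x, so ◇p at y, so some z with Ryz has p; z=x, i.e. Ryx.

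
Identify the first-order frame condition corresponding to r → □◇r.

symmetry

Suppose r→□◇r is valid. Take Rxy and set V(r)={x}. Then r at x, so □◇r at x, so ◇r at y, so some z with Ryz has r; z=x, i.e. Ryx.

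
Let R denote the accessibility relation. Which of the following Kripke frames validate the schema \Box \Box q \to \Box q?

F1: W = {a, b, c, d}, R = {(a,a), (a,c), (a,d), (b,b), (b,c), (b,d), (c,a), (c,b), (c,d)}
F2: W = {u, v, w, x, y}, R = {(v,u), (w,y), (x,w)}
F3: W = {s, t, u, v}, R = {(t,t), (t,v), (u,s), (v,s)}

F1

The schema corresponds to density: \forall x \forall y (Rxy \to \exists z (Rxz \wedge Rzy)).
F1: holds.
F2: fails — Rwy but no z with Rwz and Rzy.
F3: fails — Rus but no z with Ruz and Rzs.
Valid on: F1.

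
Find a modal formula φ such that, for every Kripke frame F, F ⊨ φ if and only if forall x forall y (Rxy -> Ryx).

q → □◇q

This is symmetry; the standard corresponding axiom is B: q → □◇q.
Suppose q→□◇q is valid. Take Rxy and set V(q)={x}. Then q at x, so □◇q at x, so ◇q at y, so some z with Ryz has q; z=x, i.e. Ryx.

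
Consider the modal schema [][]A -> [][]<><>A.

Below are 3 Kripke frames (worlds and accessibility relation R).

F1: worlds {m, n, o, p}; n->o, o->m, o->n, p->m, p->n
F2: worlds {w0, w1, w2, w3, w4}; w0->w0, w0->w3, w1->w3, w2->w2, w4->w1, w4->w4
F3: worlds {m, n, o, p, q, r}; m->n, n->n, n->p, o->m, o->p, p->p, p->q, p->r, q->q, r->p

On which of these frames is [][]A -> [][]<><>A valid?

The schema corresponds to a generalized confluence (Geach) condition: forall x forall z (x R^2 z -> exists w (x R^2 w & z R^2 w)).
F1: fails — nR²m but no w with nR²w and mR²w.
F2: fails — w0R²w3 but no w with w0R²w and w3R²w.
F3: condition met.
Valid on: F3.

F3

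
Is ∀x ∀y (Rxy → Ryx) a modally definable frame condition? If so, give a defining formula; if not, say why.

This is a Sahlqvist condition; the B axiom r → □◇r defines it.
Suppose r→□◇r is valid. Take Rxy and set V(r)={x}. Then r at x, so □◇r at x, so ◇r at y, so some z with Ryz has r; z=x, i.e. Ryx.

Definable; r → □◇r defines it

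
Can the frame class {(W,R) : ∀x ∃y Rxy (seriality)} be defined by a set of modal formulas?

Definable; □q → ◇q defines it

This is a Sahlqvist condition; the D axiom □q → ◇q defines it.
Suppose □q→◇q is valid. At any x set V(q)=W. Then □q at x, so ◇q at x, so x has a successor.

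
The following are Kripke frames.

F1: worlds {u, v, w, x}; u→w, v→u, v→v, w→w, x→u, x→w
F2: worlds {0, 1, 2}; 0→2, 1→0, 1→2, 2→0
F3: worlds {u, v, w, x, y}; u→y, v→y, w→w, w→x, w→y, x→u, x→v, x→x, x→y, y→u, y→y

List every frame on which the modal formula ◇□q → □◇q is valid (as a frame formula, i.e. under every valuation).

F3

Frame correspondent (Sahlqvist): ∀x ∀y ∀z (Rxy ∧ Rxz → ∃w (Ryw ∧ Rzw)) — i.e. convergence.
F1: fails — Rvv and Rvu but v and u have no common successor.
F2: fails — R12 and R10 but 2 and 0 have no common successor.
F3: condition met.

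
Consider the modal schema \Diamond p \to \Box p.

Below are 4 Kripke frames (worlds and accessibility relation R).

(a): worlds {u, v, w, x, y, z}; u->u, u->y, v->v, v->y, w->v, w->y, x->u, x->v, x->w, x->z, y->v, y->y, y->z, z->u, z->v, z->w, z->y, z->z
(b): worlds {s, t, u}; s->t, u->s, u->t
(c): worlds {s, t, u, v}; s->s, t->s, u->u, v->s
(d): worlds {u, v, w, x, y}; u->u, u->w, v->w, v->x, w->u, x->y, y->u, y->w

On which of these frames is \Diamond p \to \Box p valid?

The schema corresponds to partial functionality: \forall x \forall y \forall z (Rxy \wedge Rxz \to y = z).
(a): fails — u sees both u and y.
(b): fails — u sees both s and t.
(c): holds.
(d): fails — u sees both u and w.

(c)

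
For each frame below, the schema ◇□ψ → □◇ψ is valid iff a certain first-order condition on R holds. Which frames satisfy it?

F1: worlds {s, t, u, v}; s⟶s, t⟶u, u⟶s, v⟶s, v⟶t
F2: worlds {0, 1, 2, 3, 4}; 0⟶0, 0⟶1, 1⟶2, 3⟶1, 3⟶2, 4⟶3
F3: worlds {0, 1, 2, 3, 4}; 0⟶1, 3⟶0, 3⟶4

none

Frame correspondent (Sahlqvist): ∀x ∀y ∀z (Rxy ∧ Rxz → ∃w (Ryw ∧ Rzw)) — i.e. convergence.
F1: fails — Rvt and Rvs but t and s have no common successor.
F2: fails — R00 and R01 but 0 and 1 have no common successor.
F3: fails — R01 and R01 but 1 and 1 have no common successor.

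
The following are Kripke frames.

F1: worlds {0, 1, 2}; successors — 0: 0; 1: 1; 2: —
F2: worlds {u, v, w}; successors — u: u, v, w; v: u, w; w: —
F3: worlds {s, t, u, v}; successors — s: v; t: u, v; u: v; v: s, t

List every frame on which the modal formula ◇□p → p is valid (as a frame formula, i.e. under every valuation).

This is the axiom for symmetry; its first-order frame correspondent is ∀x ∀y (Rxy → Ryx).
F1: condition met.
F2: fails — Ruw but not Rwu.
F3: fails — Ruv but not Rvu.
Valid on: F1.

F1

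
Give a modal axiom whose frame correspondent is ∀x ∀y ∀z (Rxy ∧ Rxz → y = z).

◇p → □p

A defining formula is ◇p → □p (the CD axiom).
Suppose ◇p→□p is valid. Take Rxy, Rxz and set V(p)={y}. Then ◇p at x, so □p at x, so p at z, i.e. z=y.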